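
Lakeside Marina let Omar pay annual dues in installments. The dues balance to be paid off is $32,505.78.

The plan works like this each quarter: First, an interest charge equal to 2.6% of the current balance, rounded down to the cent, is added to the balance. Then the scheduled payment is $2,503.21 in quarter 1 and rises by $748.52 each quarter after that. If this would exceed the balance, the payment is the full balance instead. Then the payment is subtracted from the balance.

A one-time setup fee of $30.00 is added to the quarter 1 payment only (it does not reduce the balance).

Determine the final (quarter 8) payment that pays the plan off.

Quarter 1: opening $32,505.78; interest $845.15 → $33,350.93; payment $2,503.21 (+ $30.00 fee); balance $30,847.72
Quarter 2: opening $30,847.72; interest $802.04 → $31,649.76; payment $3,251.73; balance $28,398.03
Quarter 3: opening $28,398.03; interest $738.34 → $29,136.37; payment $4,000.25; balance $25,136.12
Quarter 4: opening $25,136.12; interest $653.53 → $25,789.65; payment $4,748.77; balance $21,040.88
Quarter 5: opening $21,040.88; interest $547.06 → $21,587.94; payment $5,497.29; balance $16,090.65
Quarter 6: opening $16,090.65; interest $418.35 → $16,509.00; payment $6,245.81; balance $10,263.19
Quarter 7: opening $10,263.19; interest $266.84 → $10,530.03; payment $6,994.33; balance $3,535.70
Quarter 8: opening $3,535.70; interest $91.92 → $3,627.62; payment $3,627.62; balance $0.00

$3,627.62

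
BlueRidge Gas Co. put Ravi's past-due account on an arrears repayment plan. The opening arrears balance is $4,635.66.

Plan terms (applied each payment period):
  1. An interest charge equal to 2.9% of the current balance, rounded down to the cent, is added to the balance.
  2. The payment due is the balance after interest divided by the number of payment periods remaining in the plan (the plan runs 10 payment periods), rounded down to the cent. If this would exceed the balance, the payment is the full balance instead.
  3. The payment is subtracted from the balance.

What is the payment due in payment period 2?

Payment period 1: opening $4,635.66; interest $134.43 → $4,770.09; payment $477.00; balance $4,293.09
Payment period 2: opening $4,293.09; interest $124.49 → $4,417.58; payment $490.84; balance $3,926.74

$490.84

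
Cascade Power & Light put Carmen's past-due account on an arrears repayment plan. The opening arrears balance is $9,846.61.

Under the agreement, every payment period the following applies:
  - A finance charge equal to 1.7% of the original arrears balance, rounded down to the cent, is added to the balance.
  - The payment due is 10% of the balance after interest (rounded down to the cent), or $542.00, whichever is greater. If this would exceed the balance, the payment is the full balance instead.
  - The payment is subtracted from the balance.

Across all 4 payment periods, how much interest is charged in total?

$669.56

Payment period 1: opening $9,846.61; interest $167.39 → $10,014.00; payment $1,001.40; balance $9,012.60
Payment period 2: opening $9,012.60; interest $167.39 → $9,179.99; payment $917.99; balance $8,262.00
Payment period 3: opening $8,262.00; interest $167.39 → $8,429.39; payment $842.93; balance $7,586.46
Payment period 4: opening $7,586.46; interest $167.39 → $7,753.85; payment $775.38; balance $6,978.47
Total interest: $167.39 + $167.39 + $167.39 + $167.39 = $669.56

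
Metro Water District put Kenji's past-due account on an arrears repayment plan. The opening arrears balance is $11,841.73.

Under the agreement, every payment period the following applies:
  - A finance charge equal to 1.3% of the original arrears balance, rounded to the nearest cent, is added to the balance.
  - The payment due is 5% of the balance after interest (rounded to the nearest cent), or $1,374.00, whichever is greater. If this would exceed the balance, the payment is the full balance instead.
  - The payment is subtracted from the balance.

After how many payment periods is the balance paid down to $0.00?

# | Opening | Interest | Payment | End bal
1 | $11,841.73 | $153.94 | $1,374.00 | $10,621.67
2 | $10,621.67 | $153.94 | $1,374.00 | $9,401.61
3 | $9,401.61 | $153.94 | $1,374.00 | $8,181.55
4 | $8,181.55 | $153.94 | $1,374.00 | $6,961.49
5 | $6,961.49 | $153.94 | $1,374.00 | $5,741.43
6 | $5,741.43 | $153.94 | $1,374.00 | $4,521.37
7 | $4,521.37 | $153.94 | $1,374.00 | $3,301.31
8 | $3,301.31 | $153.94 | $1,374.00 | $2,081.25
9 | $2,081.25 | $153.94 | $1,374.00 | $861.19
10 | $861.19 | $153.94 | $1,015.13 | $0.00
Balance reaches $0.00 in payment period 10.

10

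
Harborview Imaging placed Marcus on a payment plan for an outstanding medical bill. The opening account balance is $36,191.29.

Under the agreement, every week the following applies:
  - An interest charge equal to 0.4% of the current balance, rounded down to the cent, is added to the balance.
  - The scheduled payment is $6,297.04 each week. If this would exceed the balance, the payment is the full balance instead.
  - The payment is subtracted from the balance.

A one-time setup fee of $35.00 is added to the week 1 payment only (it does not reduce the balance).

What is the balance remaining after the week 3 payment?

Week 1: $36,191.29 +$144.76 interest = $36,336.05; pay $6,297.04 (+ $35.00 fee) → $30,039.01
Week 2: $30,039.01 +$120.15 interest = $30,159.16; pay $6,297.04 → $23,862.12
Week 3: $23,862.12 +$95.44 interest = $23,957.56; pay $6,297.04 → $17,660.52

$17,660.52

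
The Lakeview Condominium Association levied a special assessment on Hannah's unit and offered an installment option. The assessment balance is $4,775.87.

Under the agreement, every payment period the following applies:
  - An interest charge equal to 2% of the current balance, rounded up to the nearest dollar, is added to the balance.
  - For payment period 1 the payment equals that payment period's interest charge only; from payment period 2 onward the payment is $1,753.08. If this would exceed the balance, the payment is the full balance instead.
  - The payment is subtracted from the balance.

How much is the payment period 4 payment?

$1,457.71

# | Opening | Interest | Payment | End bal
1 | $4,775.87 | $96.00 | $96.00 | $4,775.87
2 | $4,775.87 | $96.00 | $1,753.08 | $3,118.79
3 | $3,118.79 | $63.00 | $1,753.08 | $1,428.71
4 | $1,428.71 | $29.00 | $1,457.71 | $0.00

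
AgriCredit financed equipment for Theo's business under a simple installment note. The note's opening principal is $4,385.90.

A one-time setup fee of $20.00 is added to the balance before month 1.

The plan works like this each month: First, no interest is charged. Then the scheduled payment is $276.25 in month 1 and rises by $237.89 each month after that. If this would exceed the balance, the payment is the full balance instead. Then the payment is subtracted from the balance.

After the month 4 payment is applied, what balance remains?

$1,873.56

Month 1: opening $4,405.90; payment $276.25; balance $4,129.65
Month 2: opening $4,129.65; payment $514.14; balance $3,615.51
Month 3: opening $3,615.51; payment $752.03; balance $2,863.48
Month 4: opening $2,863.48; payment $989.92; balance $1,873.56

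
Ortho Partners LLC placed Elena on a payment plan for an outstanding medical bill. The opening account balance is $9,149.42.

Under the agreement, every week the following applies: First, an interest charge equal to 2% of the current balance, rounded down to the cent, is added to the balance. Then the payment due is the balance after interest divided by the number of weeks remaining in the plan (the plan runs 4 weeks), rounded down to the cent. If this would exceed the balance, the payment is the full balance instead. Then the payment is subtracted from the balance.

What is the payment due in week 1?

# | Opening | Interest | Payment | End bal
1 | $9,149.42 | $182.98 | $2,333.10 | $6,999.30

$2,333.10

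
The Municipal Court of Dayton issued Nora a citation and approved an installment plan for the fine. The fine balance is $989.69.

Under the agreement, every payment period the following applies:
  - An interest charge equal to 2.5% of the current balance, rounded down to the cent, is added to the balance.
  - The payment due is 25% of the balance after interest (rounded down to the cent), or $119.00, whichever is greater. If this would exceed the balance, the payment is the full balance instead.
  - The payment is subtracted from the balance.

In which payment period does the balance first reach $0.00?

# | Opening | Interest | Payment | End bal
1 | $989.69 | $24.74 | $253.60 | $760.83
2 | $760.83 | $19.02 | $194.96 | $584.89
3 | $584.89 | $14.62 | $149.87 | $449.64
4 | $449.64 | $11.24 | $119.00 | $341.88
5 | $341.88 | $8.54 | $119.00 | $231.42
6 | $231.42 | $5.78 | $119.00 | $118.20
7 | $118.20 | $2.95 | $119.00 | $2.15
8 | $2.15 | $0.05 | $2.20 | $0.00
Balance reaches $0.00 in payment period 8.

8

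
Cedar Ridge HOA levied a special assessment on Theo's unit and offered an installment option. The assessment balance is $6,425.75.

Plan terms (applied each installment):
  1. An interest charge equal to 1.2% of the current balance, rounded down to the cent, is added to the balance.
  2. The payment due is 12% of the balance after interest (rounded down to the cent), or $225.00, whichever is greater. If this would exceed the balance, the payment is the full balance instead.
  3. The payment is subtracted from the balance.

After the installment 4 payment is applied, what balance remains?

$4,041.82

Installment 1: $6,425.75 +$77.10 interest = $6,502.85; pay $780.34 → $5,722.51
Installment 2: $5,722.51 +$68.67 interest = $5,791.18; pay $694.94 → $5,096.24
Installment 3: $5,096.24 +$61.15 interest = $5,157.39; pay $618.88 → $4,538.51
Installment 4: $4,538.51 +$54.46 interest = $4,592.97; pay $551.15 → $4,041.82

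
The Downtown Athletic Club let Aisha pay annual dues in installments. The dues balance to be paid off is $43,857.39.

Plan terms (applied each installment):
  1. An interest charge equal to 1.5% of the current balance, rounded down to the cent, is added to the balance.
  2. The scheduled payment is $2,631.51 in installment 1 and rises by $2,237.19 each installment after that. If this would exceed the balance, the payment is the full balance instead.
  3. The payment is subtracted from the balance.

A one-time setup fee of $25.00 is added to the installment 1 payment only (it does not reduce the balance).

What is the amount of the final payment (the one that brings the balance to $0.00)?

# | Opening | Interest | Payment | Fee | End bal
1 | $43,857.39 | $657.86 | $2,631.51 | $25.00 | $41,883.74
2 | $41,883.74 | $628.25 | $4,868.70 | — | $37,643.29
3 | $37,643.29 | $564.64 | $7,105.89 | — | $31,102.04
4 | $31,102.04 | $466.53 | $9,343.08 | — | $22,225.49
5 | $22,225.49 | $333.38 | $11,580.27 | — | $10,978.60
6 | $10,978.60 | $164.67 | $11,143.27 | — | $0.00

$11,143.27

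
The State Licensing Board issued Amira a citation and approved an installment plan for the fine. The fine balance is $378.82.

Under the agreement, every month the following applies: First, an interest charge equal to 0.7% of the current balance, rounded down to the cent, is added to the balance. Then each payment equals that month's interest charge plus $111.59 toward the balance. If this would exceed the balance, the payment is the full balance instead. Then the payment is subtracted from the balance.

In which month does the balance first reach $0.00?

4

Month 1: opening $378.82; interest $2.65 → $381.47; payment $114.24; balance $267.23
Month 2: opening $267.23; interest $1.87 → $269.10; payment $113.46; balance $155.64
Month 3: opening $155.64; interest $1.08 → $156.72; payment $112.67; balance $44.05
Month 4: opening $44.05; interest $0.30 → $44.35; payment $44.35; balance $0.00
Balance reaches $0.00 in month 4.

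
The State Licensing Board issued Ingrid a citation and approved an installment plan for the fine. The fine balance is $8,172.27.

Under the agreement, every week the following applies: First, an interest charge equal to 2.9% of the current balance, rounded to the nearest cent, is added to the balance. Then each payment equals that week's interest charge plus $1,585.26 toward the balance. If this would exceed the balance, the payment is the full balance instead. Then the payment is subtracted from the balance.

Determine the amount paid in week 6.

$253.10

Week 1: $8,172.27 +$237.00 interest = $8,409.27; pay $1,822.26 → $6,587.01
Week 2: $6,587.01 +$191.02 interest = $6,778.03; pay $1,776.28 → $5,001.75
Week 3: $5,001.75 +$145.05 interest = $5,146.80; pay $1,730.31 → $3,416.49
Week 4: $3,416.49 +$99.08 interest = $3,515.57; pay $1,684.34 → $1,831.23
Week 5: $1,831.23 +$53.11 interest = $1,884.34; pay $1,638.37 → $245.97
Week 6: $245.97 +$7.13 interest = $253.10; pay $253.10 → $0.00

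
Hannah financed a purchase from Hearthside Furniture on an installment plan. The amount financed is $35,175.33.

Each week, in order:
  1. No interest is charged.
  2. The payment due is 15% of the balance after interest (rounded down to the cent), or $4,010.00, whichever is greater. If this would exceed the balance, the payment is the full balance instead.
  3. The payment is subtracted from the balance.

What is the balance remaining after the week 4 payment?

Week 1: opening $35,175.33; payment $5,276.29; balance $29,899.04
Week 2: opening $29,899.04; payment $4,484.85; balance $25,414.19
Week 3: opening $25,414.19; payment $4,010.00; balance $21,404.19
Week 4: opening $21,404.19; payment $4,010.00; balance $17,394.19

$17,394.19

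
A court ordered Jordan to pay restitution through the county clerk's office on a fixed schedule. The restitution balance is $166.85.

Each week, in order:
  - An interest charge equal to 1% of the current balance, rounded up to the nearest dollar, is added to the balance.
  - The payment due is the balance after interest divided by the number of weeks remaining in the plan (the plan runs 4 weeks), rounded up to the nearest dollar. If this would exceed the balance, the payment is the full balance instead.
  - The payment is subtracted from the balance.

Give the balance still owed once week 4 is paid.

# | Opening | Interest | Payment | End bal
1 | $166.85 | $2.00 | $43.00 | $125.85
2 | $125.85 | $2.00 | $43.00 | $84.85
3 | $84.85 | $1.00 | $43.00 | $42.85
4 | $42.85 | $1.00 | $43.85 | $0.00

$0.00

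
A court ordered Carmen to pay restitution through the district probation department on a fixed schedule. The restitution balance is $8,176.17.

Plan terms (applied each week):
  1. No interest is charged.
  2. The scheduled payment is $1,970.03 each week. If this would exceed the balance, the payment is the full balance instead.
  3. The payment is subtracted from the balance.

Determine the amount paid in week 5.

Week 1: opening $8,176.17; payment $1,970.03; balance $6,206.14
Week 2: opening $6,206.14; payment $1,970.03; balance $4,236.11
Week 3: opening $4,236.11; payment $1,970.03; balance $2,266.08
Week 4: opening $2,266.08; payment $1,970.03; balance $296.05
Week 5: opening $296.05; payment $296.05; balance $0.00

$296.05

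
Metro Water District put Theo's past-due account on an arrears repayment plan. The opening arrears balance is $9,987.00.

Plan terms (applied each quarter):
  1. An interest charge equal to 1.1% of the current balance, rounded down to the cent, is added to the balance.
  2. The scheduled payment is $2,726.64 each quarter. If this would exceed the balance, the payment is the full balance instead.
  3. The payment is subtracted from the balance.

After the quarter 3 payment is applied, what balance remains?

$2,049.97

# | Opening | Interest | Payment | End bal
1 | $9,987.00 | $109.85 | $2,726.64 | $7,370.21
2 | $7,370.21 | $81.07 | $2,726.64 | $4,724.64
3 | $4,724.64 | $51.97 | $2,726.64 | $2,049.97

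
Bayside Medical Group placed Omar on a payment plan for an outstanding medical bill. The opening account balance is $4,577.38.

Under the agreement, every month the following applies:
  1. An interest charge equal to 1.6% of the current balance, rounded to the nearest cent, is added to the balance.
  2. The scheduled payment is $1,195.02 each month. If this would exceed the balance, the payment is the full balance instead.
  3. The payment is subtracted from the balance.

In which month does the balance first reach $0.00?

4

Month 1: opening $4,577.38; interest $73.24 → $4,650.62; payment $1,195.02; balance $3,455.60
Month 2: opening $3,455.60; interest $55.29 → $3,510.89; payment $1,195.02; balance $2,315.87
Month 3: opening $2,315.87; interest $37.05 → $2,352.92; payment $1,195.02; balance $1,157.90
Month 4: opening $1,157.90; interest $18.53 → $1,176.43; payment $1,176.43; balance $0.00
Balance reaches $0.00 in month 4.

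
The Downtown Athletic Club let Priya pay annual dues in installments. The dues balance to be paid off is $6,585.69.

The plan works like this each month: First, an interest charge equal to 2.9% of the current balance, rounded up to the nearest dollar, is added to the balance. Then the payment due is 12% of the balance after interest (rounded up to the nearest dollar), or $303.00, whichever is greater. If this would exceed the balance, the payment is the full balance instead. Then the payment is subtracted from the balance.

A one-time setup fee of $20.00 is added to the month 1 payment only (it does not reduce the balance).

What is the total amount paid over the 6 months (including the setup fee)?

$3,885.00

Month 1: opening $6,585.69; interest $191.00 → $6,776.69; payment $814.00 (+ $20.00 fee); balance $5,962.69
Month 2: opening $5,962.69; interest $173.00 → $6,135.69; payment $737.00; balance $5,398.69
Month 3: opening $5,398.69; interest $157.00 → $5,555.69; payment $667.00; balance $4,888.69
Month 4: opening $4,888.69; interest $142.00 → $5,030.69; payment $604.00; balance $4,426.69
Month 5: opening $4,426.69; interest $129.00 → $4,555.69; payment $547.00; balance $4,008.69
Month 6: opening $4,008.69; interest $117.00 → $4,125.69; payment $496.00; balance $3,629.69
Total paid: $3,885.00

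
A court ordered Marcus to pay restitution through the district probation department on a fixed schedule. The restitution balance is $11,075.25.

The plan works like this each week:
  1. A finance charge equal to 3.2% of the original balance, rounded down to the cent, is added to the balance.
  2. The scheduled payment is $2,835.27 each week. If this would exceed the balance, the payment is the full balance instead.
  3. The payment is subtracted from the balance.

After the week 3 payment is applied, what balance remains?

Week 1: $11,075.25 +$354.40 interest = $11,429.65; pay $2,835.27 → $8,594.38
Week 2: $8,594.38 +$354.40 interest = $8,948.78; pay $2,835.27 → $6,113.51
Week 3: $6,113.51 +$354.40 interest = $6,467.91; pay $2,835.27 → $3,632.64

$3,632.64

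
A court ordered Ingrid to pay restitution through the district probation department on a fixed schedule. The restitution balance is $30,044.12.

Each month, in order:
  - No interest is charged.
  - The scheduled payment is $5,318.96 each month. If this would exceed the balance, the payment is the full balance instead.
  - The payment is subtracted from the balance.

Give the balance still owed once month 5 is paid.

$3,449.32

Month 1: $30,044.12 − $5,318.96 → $24,725.16
Month 2: $24,725.16 − $5,318.96 → $19,406.20
Month 3: $19,406.20 − $5,318.96 → $14,087.24
Month 4: $14,087.24 − $5,318.96 → $8,768.28
Month 5: $8,768.28 − $5,318.96 → $3,449.32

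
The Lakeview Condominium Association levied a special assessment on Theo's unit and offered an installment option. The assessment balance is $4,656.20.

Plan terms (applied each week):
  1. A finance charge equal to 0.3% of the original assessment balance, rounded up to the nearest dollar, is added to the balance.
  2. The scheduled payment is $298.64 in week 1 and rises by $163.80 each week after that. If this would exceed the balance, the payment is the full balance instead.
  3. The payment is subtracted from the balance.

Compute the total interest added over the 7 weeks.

$98.00

# | Opening | Interest | Payment | End bal
1 | $4,656.20 | $14.00 | $298.64 | $4,371.56
2 | $4,371.56 | $14.00 | $462.44 | $3,923.12
3 | $3,923.12 | $14.00 | $626.24 | $3,310.88
4 | $3,310.88 | $14.00 | $790.04 | $2,534.84
5 | $2,534.84 | $14.00 | $953.84 | $1,595.00
6 | $1,595.00 | $14.00 | $1,117.64 | $491.36
7 | $491.36 | $14.00 | $505.36 | $0.00
Total interest: $14.00 + $14.00 + $14.00 + $14.00 + $14.00 + $14.00 + $14.00 = $98.00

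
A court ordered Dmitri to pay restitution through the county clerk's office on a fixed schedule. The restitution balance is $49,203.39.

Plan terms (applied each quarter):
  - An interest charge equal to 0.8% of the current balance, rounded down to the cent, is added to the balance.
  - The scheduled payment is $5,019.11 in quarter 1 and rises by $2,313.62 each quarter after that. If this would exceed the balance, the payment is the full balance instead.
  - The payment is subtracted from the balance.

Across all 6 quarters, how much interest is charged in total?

$1,428.31

Quarter 1: $49,203.39 +$393.62 interest = $49,597.01; pay $5,019.11 → $44,577.90
Quarter 2: $44,577.90 +$356.62 interest = $44,934.52; pay $7,332.73 → $37,601.79
Quarter 3: $37,601.79 +$300.81 interest = $37,902.60; pay $9,646.35 → $28,256.25
Quarter 4: $28,256.25 +$226.05 interest = $28,482.30; pay $11,959.97 → $16,522.33
Quarter 5: $16,522.33 +$132.17 interest = $16,654.50; pay $14,273.59 → $2,380.91
Quarter 6: $2,380.91 +$19.04 interest = $2,399.95; pay $2,399.95 → $0.00
Total interest: $393.62 + $356.62 + $300.81 + $226.05 + $132.17 + $19.04 = $1,428.31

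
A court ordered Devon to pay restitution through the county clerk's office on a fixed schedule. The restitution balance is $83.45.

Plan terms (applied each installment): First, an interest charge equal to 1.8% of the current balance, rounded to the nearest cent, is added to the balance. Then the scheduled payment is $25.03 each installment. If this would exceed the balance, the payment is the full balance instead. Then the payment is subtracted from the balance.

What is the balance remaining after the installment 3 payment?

$11.59

Installment 1: opening $83.45; interest $1.50 → $84.95; payment $25.03; balance $59.92
Installment 2: opening $59.92; interest $1.08 → $61.00; payment $25.03; balance $35.97
Installment 3: opening $35.97; interest $0.65 → $36.62; payment $25.03; balance $11.59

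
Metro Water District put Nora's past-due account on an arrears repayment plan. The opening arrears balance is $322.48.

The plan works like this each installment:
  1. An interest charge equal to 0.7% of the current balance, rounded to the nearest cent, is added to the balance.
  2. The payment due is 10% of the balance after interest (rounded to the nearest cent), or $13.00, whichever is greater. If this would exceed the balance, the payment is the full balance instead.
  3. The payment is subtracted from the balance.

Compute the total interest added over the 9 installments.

$14.15

Installment 1: opening $322.48; interest $2.26 → $324.74; payment $32.47; balance $292.27
Installment 2: opening $292.27; interest $2.05 → $294.32; payment $29.43; balance $264.89
Installment 3: opening $264.89; interest $1.85 → $266.74; payment $26.67; balance $240.07
Installment 4: opening $240.07; interest $1.68 → $241.75; payment $24.18; balance $217.57
Installment 5: opening $217.57; interest $1.52 → $219.09; payment $21.91; balance $197.18
Installment 6: opening $197.18; interest $1.38 → $198.56; payment $19.86; balance $178.70
Installment 7: opening $178.70; interest $1.25 → $179.95; payment $18.00; balance $161.95
Installment 8: opening $161.95; interest $1.13 → $163.08; payment $16.31; balance $146.77
Installment 9: opening $146.77; interest $1.03 → $147.80; payment $14.78; balance $133.02
Total interest: $2.26 + $2.05 + $1.85 + $1.68 + $1.52 + $1.38 + $1.25 + $1.13 + $1.03 = $14.15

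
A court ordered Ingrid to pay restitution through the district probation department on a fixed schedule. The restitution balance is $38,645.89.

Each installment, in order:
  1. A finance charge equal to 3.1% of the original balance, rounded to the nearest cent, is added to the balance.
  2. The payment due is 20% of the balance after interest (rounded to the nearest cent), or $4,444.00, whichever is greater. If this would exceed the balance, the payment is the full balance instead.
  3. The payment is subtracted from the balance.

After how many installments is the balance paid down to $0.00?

Installment 1: $38,645.89 +$1,198.02 interest = $39,843.91; pay $7,968.78 → $31,875.13
Installment 2: $31,875.13 +$1,198.02 interest = $33,073.15; pay $6,614.63 → $26,458.52
Installment 3: $26,458.52 +$1,198.02 interest = $27,656.54; pay $5,531.31 → $22,125.23
Installment 4: $22,125.23 +$1,198.02 interest = $23,323.25; pay $4,664.65 → $18,658.60
Installment 5: $18,658.60 +$1,198.02 interest = $19,856.62; pay $4,444.00 → $15,412.62
Installment 6: $15,412.62 +$1,198.02 interest = $16,610.64; pay $4,444.00 → $12,166.64
Installment 7: $12,166.64 +$1,198.02 interest = $13,364.66; pay $4,444.00 → $8,920.66
Installment 8: $8,920.66 +$1,198.02 interest = $10,118.68; pay $4,444.00 → $5,674.68
Installment 9: $5,674.68 +$1,198.02 interest = $6,872.70; pay $4,444.00 → $2,428.70
Installment 10: $2,428.70 +$1,198.02 interest = $3,626.72; pay $3,626.72 → $0.00
Balance reaches $0.00 in installment 10.

10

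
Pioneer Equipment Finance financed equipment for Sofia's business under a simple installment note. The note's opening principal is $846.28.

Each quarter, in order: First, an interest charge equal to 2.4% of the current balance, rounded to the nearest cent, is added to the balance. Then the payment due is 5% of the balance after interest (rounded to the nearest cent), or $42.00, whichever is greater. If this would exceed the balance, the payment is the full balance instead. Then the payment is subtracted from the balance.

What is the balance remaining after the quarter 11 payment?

$575.02

Quarter 1: $846.28 +$20.31 interest = $866.59; pay $43.33 → $823.26
Quarter 2: $823.26 +$19.76 interest = $843.02; pay $42.15 → $800.87
Quarter 3: $800.87 +$19.22 interest = $820.09; pay $42.00 → $778.09
Quarter 4: $778.09 +$18.67 interest = $796.76; pay $42.00 → $754.76
Quarter 5: $754.76 +$18.11 interest = $772.87; pay $42.00 → $730.87
Quarter 6: $730.87 +$17.54 interest = $748.41; pay $42.00 → $706.41
Quarter 7: $706.41 +$16.95 interest = $723.36; pay $42.00 → $681.36
Quarter 8: $681.36 +$16.35 interest = $697.71; pay $42.00 → $655.71
Quarter 9: $655.71 +$15.74 interest = $671.45; pay $42.00 → $629.45
Quarter 10: $629.45 +$15.11 interest = $644.56; pay $42.00 → $602.56
Quarter 11: $602.56 +$14.46 interest = $617.02; pay $42.00 → $575.02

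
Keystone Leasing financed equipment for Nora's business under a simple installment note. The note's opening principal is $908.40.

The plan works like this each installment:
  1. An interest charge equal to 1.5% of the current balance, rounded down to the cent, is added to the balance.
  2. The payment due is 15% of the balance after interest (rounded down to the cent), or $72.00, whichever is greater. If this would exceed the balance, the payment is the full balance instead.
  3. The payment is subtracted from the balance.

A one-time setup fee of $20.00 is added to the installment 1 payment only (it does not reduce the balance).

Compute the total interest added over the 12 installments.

Installment 1: opening $908.40; interest $13.62 → $922.02; payment $138.30 (+ $20.00 fee); balance $783.72
Installment 2: opening $783.72; interest $11.75 → $795.47; payment $119.32; balance $676.15
Installment 3: opening $676.15; interest $10.14 → $686.29; payment $102.94; balance $583.35
Installment 4: opening $583.35; interest $8.75 → $592.10; payment $88.81; balance $503.29
Installment 5: opening $503.29; interest $7.54 → $510.83; payment $76.62; balance $434.21
Installment 6: opening $434.21; interest $6.51 → $440.72; payment $72.00; balance $368.72
Installment 7: opening $368.72; interest $5.53 → $374.25; payment $72.00; balance $302.25
Installment 8: opening $302.25; interest $4.53 → $306.78; payment $72.00; balance $234.78
Installment 9: opening $234.78; interest $3.52 → $238.30; payment $72.00; balance $166.30
Installment 10: opening $166.30; interest $2.49 → $168.79; payment $72.00; balance $96.79
Installment 11: opening $96.79; interest $1.45 → $98.24; payment $72.00; balance $26.24
Installment 12: opening $26.24; interest $0.39 → $26.63; payment $26.63; balance $0.00
Total interest: $13.62 + $11.75 + $10.14 + $8.75 + $7.54 + $6.51 + $5.53 + $4.53 + $3.52 + $2.49 + $1.45 + $0.39 = $76.22

$76.22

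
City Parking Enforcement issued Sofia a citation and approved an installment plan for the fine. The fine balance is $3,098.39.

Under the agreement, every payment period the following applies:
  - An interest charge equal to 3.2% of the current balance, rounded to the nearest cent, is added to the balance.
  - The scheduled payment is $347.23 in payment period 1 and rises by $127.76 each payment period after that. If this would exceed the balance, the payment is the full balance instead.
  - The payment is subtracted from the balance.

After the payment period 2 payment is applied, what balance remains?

$2,466.53

Payment period 1: opening $3,098.39; interest $99.15 → $3,197.54; payment $347.23; balance $2,850.31
Payment period 2: opening $2,850.31; interest $91.21 → $2,941.52; payment $474.99; balance $2,466.53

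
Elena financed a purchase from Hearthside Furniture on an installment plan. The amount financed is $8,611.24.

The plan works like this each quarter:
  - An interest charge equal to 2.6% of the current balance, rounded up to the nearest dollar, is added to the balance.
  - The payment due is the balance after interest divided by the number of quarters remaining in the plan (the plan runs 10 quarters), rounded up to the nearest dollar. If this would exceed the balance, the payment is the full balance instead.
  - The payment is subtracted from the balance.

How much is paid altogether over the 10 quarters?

$9,948.24

Quarter 1: opening $8,611.24; interest $224.00 → $8,835.24; payment $884.00; balance $7,951.24
Quarter 2: opening $7,951.24; interest $207.00 → $8,158.24; payment $907.00; balance $7,251.24
Quarter 3: opening $7,251.24; interest $189.00 → $7,440.24; payment $931.00; balance $6,509.24
Quarter 4: opening $6,509.24; interest $170.00 → $6,679.24; payment $955.00; balance $5,724.24
Quarter 5: opening $5,724.24; interest $149.00 → $5,873.24; payment $979.00; balance $4,894.24
Quarter 6: opening $4,894.24; interest $128.00 → $5,022.24; payment $1,005.00; balance $4,017.24
Quarter 7: opening $4,017.24; interest $105.00 → $4,122.24; payment $1,031.00; balance $3,091.24
Quarter 8: opening $3,091.24; interest $81.00 → $3,172.24; payment $1,058.00; balance $2,114.24
Quarter 9: opening $2,114.24; interest $55.00 → $2,169.24; payment $1,085.00; balance $1,084.24
Quarter 10: opening $1,084.24; interest $29.00 → $1,113.24; payment $1,113.24; balance $0.00
Total paid: $9,948.24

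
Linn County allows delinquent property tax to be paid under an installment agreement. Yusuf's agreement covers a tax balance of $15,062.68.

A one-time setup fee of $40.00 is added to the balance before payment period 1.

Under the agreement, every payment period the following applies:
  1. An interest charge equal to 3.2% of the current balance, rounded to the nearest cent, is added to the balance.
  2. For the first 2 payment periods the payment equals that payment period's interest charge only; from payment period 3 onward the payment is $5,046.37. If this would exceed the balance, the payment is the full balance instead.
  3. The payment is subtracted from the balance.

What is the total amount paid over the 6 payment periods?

Payment period 1: opening $15,102.68; interest $483.29 → $15,585.97; payment $483.29; balance $15,102.68
Payment period 2: opening $15,102.68; interest $483.29 → $15,585.97; payment $483.29; balance $15,102.68
Payment period 3: opening $15,102.68; interest $483.29 → $15,585.97; payment $5,046.37; balance $10,539.60
Payment period 4: opening $10,539.60; interest $337.27 → $10,876.87; payment $5,046.37; balance $5,830.50
Payment period 5: opening $5,830.50; interest $186.58 → $6,017.08; payment $5,046.37; balance $970.71
Payment period 6: opening $970.71; interest $31.06 → $1,001.77; payment $1,001.77; balance $0.00
Total paid: $17,107.46

$17,107.46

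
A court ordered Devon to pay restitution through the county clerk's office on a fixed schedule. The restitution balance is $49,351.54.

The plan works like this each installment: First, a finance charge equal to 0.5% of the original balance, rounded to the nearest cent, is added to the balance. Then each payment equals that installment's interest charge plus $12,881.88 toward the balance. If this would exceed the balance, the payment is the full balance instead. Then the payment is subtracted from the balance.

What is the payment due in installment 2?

Installment 1: opening $49,351.54; interest $246.76 → $49,598.30; payment $13,128.64; balance $36,469.66
Installment 2: opening $36,469.66; interest $246.76 → $36,716.42; payment $13,128.64; balance $23,587.78

$13,128.64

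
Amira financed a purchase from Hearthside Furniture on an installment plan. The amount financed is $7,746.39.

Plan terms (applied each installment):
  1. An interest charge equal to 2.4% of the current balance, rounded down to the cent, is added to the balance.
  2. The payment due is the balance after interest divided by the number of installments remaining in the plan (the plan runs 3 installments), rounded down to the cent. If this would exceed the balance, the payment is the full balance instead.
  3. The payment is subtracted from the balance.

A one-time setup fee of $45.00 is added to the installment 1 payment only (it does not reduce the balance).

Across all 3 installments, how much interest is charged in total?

$377.80

Installment 1: opening $7,746.39; interest $185.91 → $7,932.30; payment $2,644.10 (+ $45.00 fee); balance $5,288.20
Installment 2: opening $5,288.20; interest $126.91 → $5,415.11; payment $2,707.55; balance $2,707.56
Installment 3: opening $2,707.56; interest $64.98 → $2,772.54; payment $2,772.54; balance $0.00
Total interest: $185.91 + $126.91 + $64.98 = $377.80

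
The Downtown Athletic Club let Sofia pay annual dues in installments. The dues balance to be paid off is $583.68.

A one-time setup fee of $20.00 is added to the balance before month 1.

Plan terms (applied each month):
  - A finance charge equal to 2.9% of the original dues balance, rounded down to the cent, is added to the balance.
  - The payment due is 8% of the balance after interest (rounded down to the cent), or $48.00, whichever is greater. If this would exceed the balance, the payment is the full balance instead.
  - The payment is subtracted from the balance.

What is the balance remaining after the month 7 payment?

Month 1: opening $603.68; interest $16.92 → $620.60; payment $49.64; balance $570.96
Month 2: opening $570.96; interest $16.92 → $587.88; payment $48.00; balance $539.88
Month 3: opening $539.88; interest $16.92 → $556.80; payment $48.00; balance $508.80
Month 4: opening $508.80; interest $16.92 → $525.72; payment $48.00; balance $477.72
Month 5: opening $477.72; interest $16.92 → $494.64; payment $48.00; balance $446.64
Month 6: opening $446.64; interest $16.92 → $463.56; payment $48.00; balance $415.56
Month 7: opening $415.56; interest $16.92 → $432.48; payment $48.00; balance $384.48

$384.48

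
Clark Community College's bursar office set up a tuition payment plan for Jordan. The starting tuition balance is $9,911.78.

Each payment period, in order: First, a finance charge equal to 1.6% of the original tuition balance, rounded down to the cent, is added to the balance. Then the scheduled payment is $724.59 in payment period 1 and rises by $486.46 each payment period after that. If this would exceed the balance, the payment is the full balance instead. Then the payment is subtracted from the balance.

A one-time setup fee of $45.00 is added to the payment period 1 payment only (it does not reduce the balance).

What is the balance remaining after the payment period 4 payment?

$4,728.98

Payment period 1: $9,911.78 +$158.58 interest = $10,070.36; pay $724.59 (+ $45.00 fee) → $9,345.77
Payment period 2: $9,345.77 +$158.58 interest = $9,504.35; pay $1,211.05 → $8,293.30
Payment period 3: $8,293.30 +$158.58 interest = $8,451.88; pay $1,697.51 → $6,754.37
Payment period 4: $6,754.37 +$158.58 interest = $6,912.95; pay $2,183.97 → $4,728.98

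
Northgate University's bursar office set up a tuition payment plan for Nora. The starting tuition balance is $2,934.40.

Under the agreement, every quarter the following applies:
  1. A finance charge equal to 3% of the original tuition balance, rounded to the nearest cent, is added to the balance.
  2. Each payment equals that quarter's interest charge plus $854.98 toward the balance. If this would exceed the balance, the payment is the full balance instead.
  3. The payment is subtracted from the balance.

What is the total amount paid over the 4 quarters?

$3,286.52

Quarter 1: opening $2,934.40; interest $88.03 → $3,022.43; payment $943.01; balance $2,079.42
Quarter 2: opening $2,079.42; interest $88.03 → $2,167.45; payment $943.01; balance $1,224.44
Quarter 3: opening $1,224.44; interest $88.03 → $1,312.47; payment $943.01; balance $369.46
Quarter 4: opening $369.46; interest $88.03 → $457.49; payment $457.49; balance $0.00
Total paid: $3,286.52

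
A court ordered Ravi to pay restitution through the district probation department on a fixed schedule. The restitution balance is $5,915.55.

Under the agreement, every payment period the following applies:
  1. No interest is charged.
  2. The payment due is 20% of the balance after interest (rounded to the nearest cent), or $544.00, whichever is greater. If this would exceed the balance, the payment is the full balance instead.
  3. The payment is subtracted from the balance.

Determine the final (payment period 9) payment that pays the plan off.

# | Opening | Payment | End bal
1 | $5,915.55 | $1,183.11 | $4,732.44
2 | $4,732.44 | $946.49 | $3,785.95
3 | $3,785.95 | $757.19 | $3,028.76
4 | $3,028.76 | $605.75 | $2,423.01
5 | $2,423.01 | $544.00 | $1,879.01
6 | $1,879.01 | $544.00 | $1,335.01
7 | $1,335.01 | $544.00 | $791.01
8 | $791.01 | $544.00 | $247.01
9 | $247.01 | $247.01 | $0.00

$247.01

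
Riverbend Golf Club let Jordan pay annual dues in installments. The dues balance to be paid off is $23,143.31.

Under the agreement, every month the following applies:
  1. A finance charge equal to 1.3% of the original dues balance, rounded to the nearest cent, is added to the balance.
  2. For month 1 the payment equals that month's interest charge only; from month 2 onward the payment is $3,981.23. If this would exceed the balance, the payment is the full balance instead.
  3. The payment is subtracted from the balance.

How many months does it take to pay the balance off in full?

8

# | Opening | Interest | Payment | End bal
1 | $23,143.31 | $300.86 | $300.86 | $23,143.31
2 | $23,143.31 | $300.86 | $3,981.23 | $19,462.94
3 | $19,462.94 | $300.86 | $3,981.23 | $15,782.57
4 | $15,782.57 | $300.86 | $3,981.23 | $12,102.20
5 | $12,102.20 | $300.86 | $3,981.23 | $8,421.83
6 | $8,421.83 | $300.86 | $3,981.23 | $4,741.46
7 | $4,741.46 | $300.86 | $3,981.23 | $1,061.09
8 | $1,061.09 | $300.86 | $1,361.95 | $0.00
Balance reaches $0.00 in month 8.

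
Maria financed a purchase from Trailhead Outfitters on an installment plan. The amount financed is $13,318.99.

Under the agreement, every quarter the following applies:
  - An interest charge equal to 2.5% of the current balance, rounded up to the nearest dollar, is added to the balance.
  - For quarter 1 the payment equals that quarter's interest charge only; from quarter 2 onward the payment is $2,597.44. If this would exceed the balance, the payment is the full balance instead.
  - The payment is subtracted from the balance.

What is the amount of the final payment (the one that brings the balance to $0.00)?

$1,453.79

Quarter 1: opening $13,318.99; interest $333.00 → $13,651.99; payment $333.00; balance $13,318.99
Quarter 2: opening $13,318.99; interest $333.00 → $13,651.99; payment $2,597.44; balance $11,054.55
Quarter 3: opening $11,054.55; interest $277.00 → $11,331.55; payment $2,597.44; balance $8,734.11
Quarter 4: opening $8,734.11; interest $219.00 → $8,953.11; payment $2,597.44; balance $6,355.67
Quarter 5: opening $6,355.67; interest $159.00 → $6,514.67; payment $2,597.44; balance $3,917.23
Quarter 6: opening $3,917.23; interest $98.00 → $4,015.23; payment $2,597.44; balance $1,417.79
Quarter 7: opening $1,417.79; interest $36.00 → $1,453.79; payment $1,453.79; balance $0.00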